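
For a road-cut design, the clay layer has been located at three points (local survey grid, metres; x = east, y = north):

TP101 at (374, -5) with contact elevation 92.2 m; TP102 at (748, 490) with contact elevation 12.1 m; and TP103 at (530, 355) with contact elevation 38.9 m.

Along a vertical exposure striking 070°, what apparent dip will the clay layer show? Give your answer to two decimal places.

4.83°

Let the plane be z = a·x + b·y + c.
TP102−TP101: 374a + 495b = −80.1;  TP103−TP101: 156a + 360b = −53.3.
Solving gives a = −0.04271, b = −0.12955.
Unit vector along 070° is (sin 70°, cos 70°) = (0.9397, 0.3420).
Slope in that direction = a·(0.9397) + b·(0.3420) = −0.08444.
Apparent dip = arctan|0.08444| = 4.83° (true dip is 7.8°, so apparent ≤ true as expected).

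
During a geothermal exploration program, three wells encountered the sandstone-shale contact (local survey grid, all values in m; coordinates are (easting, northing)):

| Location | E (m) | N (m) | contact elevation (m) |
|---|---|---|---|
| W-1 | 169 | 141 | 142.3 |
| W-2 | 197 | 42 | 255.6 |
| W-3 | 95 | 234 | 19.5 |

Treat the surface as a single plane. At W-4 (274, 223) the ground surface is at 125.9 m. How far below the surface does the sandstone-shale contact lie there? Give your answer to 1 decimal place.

33.5 m

Two edge vectors: W-1→W-2 = (28, -99, 113.3), W-1→W-3 = (-74, 93, -122.8).
Normal n = (W-1→W-2) × (W-1→W-3) = (1620.3, -4945.8, -4722).
So ∂z/∂E = −n_x/n_z = 0.34314 and ∂z/∂N = −n_y/n_z = −1.04740.
Intercept c from W-1: 142.3 − 57.99 + 147.68 = 231.99.
At (274, 223): z_contact = 94.02 − 233.57 + 231.99 = 92.44 m.
Depth below ground = 125.9 − 92.44 = 33.5 m.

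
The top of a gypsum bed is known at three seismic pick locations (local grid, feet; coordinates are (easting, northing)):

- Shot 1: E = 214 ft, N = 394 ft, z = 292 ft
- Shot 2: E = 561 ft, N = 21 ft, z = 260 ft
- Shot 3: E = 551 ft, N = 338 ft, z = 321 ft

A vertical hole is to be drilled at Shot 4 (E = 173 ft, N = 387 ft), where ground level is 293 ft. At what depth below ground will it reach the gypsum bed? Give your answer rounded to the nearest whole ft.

Let the plane be z = a·E + b·N + c.
Shot 2−Shot 1: 347a − 373b = −32;  Shot 3−Shot 1: 337a − 56b = 29.
Solving gives a = 0.11865, b = 0.19617.
Then c = 292 − a·214 − b·394 = 189.32.
At (173, 387): z_contact = 20.5 + 75.9 + 189.32 = 285.8 ft.
Depth below ground = 293 − 285.8 = 7 ft.

7 ft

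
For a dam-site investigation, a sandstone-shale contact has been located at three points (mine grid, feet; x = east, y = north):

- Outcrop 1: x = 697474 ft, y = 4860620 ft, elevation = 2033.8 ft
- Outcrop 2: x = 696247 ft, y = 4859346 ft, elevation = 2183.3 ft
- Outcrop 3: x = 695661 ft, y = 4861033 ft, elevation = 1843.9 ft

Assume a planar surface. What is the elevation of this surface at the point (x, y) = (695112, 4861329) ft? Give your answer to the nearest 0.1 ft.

1755.8 ft

Let the plane be z = a·x + b·y + c.
Outcrop 2−Outcrop 1: −1227a − 1274b = 149.5;  Outcrop 3−Outcrop 1: −1813a + 413b = −189.9.
Solving gives a = 0.063975952, b = −0.178962710.
Then c = 2033.8 − a·697474 − b·4860620 = 827281.97.
At (695112, 4861329): z = 44470.5 − 869996.6 + 827281.97 = 1755.8 ft.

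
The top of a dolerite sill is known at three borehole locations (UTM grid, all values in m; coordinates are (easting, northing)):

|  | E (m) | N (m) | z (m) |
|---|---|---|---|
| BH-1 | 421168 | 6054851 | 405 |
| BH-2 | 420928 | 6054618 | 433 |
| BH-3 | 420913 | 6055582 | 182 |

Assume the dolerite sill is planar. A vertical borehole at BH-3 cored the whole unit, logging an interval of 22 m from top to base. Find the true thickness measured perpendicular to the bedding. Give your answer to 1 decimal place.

21.1 m

Let the plane be z = a·E + b·N + c.
BH-2−BH-1: −240a − 233b = 28;  BH-3−BH-1: −255a + 731b = −223.
Solving gives a = 0.13409, b = −0.25829.
|∇z| = √(a²+b²) = 0.29102, so dip δ = arctan(0.29102) = 16.23°.
True thickness = vertical thickness × cos δ = 22 × cos 16.23° = 21.1 m.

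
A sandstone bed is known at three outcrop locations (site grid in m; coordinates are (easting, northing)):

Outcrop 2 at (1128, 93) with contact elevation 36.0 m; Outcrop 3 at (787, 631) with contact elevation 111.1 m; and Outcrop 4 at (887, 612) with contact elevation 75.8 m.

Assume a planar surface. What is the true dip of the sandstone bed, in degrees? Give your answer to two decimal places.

20.97°

Let the plane be z = a·E + b·N + c.
Outcrop 3−Outcrop 2: −341a + 538b = 75.1;  Outcrop 4−Outcrop 2: −241a + 519b = 39.8.
Solving gives a = −0.37118, b = −0.09567.
Gradient magnitude |∇z| = √(a² + b²) = √(0.13777 + 0.00915) = 0.38331.
True dip = arctan(0.38331) = 20.97°, dipping toward ENE (azimuth ≈ 076°).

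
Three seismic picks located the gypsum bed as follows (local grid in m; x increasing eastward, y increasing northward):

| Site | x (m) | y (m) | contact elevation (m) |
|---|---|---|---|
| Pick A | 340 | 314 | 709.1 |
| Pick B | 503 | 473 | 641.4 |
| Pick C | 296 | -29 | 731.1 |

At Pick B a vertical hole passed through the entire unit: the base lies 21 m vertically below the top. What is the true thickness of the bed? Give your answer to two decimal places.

19.47 m

Two edge vectors: Pick A→Pick B = (163, 159, -67.7), Pick A→Pick C = (-44, -343, 22).
Normal n = (Pick A→Pick B) × (Pick A→Pick C) = (-19723.1, -607.2, -48913).
So ∂z/∂x = −n_x/n_z = −0.40323 and ∂z/∂y = −n_y/n_z = −0.01241.
|∇z| = √(a²+b²) = 0.40342, so dip δ = arctan(0.40342) = 21.97°.
True thickness = vertical thickness × cos δ = 21 × cos 21.97° = 19.47 m.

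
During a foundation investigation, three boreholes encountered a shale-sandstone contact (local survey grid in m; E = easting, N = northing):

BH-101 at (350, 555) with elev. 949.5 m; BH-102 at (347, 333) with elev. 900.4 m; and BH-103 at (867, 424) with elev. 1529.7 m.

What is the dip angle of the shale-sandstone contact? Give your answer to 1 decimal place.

Two edge vectors: BH-101→BH-102 = (-3, -222, -49.1), BH-101→BH-103 = (517, -131, 580.2).
Normal n = (BH-101→BH-102) × (BH-101→BH-103) = (-135236.5, -23644.1, 115167).
So ∂z/∂E = −n_x/n_z = 1.17426 and ∂z/∂N = −n_y/n_z = 0.20530.
Gradient magnitude |∇z| = √(a² + b²) = √(1.37890 + 0.04215) = 1.19208.
True dip = arctan(1.19208) = 50.0°, dipping toward W (azimuth ≈ 260°).

50.0°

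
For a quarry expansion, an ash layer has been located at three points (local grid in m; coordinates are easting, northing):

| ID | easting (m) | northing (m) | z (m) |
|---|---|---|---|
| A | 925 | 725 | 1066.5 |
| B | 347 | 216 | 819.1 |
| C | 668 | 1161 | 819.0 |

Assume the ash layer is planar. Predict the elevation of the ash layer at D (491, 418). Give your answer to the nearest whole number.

Let the plane be z = a·easting + b·northing + c.
B−A: −578a − 509b = −247.4;  C−A: −257a + 436b = −247.5.
Solving gives a = 0.61084, b = −0.20760.
Then c = 1066.5 − a·925 − b·725 = 651.98.
At (491, 418): z = 299.9 − 86.8 + 651.98 = 865.1 m.

865 m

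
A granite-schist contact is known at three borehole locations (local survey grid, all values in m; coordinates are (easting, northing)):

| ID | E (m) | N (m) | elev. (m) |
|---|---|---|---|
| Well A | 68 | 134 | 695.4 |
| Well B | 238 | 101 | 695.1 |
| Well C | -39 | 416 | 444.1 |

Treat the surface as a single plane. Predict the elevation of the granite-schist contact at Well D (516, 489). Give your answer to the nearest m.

Two edge vectors: Well A→Well B = (170, -33, -0.3), Well A→Well C = (-107, 282, -251.3).
Normal n = (Well A→Well B) × (Well A→Well C) = (8377.5, 42753.1, 44409).
So ∂z/∂E = −n_x/n_z = −0.18864 and ∂z/∂N = −n_y/n_z = −0.96271.
Intercept c from Well A: 695.4 + 12.83 + 129.00 = 837.23.
At (516, 489): z = −97.3 − 470.8 + 837.23 = 269.1 m.

269 m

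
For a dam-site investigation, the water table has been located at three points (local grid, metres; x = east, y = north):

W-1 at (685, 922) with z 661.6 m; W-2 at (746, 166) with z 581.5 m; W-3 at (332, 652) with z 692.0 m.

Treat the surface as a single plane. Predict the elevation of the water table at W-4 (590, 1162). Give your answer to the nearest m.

Two edge vectors: W-1→W-2 = (61, -756, -80.1), W-1→W-3 = (-353, -270, 30.4).
Normal n = (W-1→W-2) × (W-1→W-3) = (-44609.4, 26420.9, -283338).
So ∂z/∂x = −n_x/n_z = −0.15744 and ∂z/∂y = −n_y/n_z = 0.09325.
Intercept c from W-1: 661.6 + 107.85 − 85.98 = 683.47.
At (590, 1162): z = −92.9 + 108.4 + 683.47 = 698.9 m.

699 m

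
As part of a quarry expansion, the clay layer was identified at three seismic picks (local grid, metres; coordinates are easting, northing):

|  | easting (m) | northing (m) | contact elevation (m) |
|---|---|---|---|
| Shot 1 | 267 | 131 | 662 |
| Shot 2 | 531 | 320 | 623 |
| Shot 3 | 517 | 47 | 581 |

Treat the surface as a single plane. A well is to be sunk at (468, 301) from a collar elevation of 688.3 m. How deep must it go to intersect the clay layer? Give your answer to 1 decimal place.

Two edge vectors: Shot 1→Shot 2 = (264, 189, -39), Shot 1→Shot 3 = (250, -84, -81).
Normal n = (Shot 1→Shot 2) × (Shot 1→Shot 3) = (-18585, 11634, -69426).
So ∂z/∂easting = −n_x/n_z = −0.26770 and ∂z/∂northing = −n_y/n_z = 0.16757.
Intercept c from Shot 1: 662 + 71.47 − 21.95 = 711.52.
At (468, 301): z_contact = −125.28 + 50.44 + 711.52 = 636.68 m.
Depth below ground = 688.3 − 636.68 = 51.6 m.

51.6 m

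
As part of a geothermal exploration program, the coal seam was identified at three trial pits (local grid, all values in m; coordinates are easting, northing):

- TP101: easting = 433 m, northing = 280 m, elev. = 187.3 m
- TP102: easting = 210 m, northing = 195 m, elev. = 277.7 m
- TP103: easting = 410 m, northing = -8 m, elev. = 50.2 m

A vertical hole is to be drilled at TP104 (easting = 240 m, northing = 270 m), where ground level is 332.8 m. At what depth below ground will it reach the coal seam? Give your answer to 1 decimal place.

33.9 m

Let the plane be z = a·easting + b·northing + c.
TP102−TP101: −223a − 85b = 90.4;  TP103−TP101: −23a − 288b = −137.1.
Solving gives a = −0.60526, b = 0.52438.
Then c = 187.3 − a·433 − b·280 = 302.55.
At (240, 270): z_contact = −145.26 + 141.58 + 302.55 = 298.87 m.
Depth below ground = 332.8 − 298.87 = 33.9 m.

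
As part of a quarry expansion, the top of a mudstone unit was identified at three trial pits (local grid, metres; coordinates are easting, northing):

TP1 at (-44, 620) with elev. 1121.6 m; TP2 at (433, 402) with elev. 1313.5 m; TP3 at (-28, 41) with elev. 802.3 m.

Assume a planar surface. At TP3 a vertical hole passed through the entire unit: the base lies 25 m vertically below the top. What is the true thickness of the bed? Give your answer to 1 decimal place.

18.8 m

Two edge vectors: TP1→TP2 = (477, -218, 191.9), TP1→TP3 = (16, -579, -319.3).
Normal n = (TP1→TP2) × (TP1→TP3) = (180717.5, 155376.5, -272695).
So ∂z/∂easting = −n_x/n_z = 0.66271 and ∂z/∂northing = −n_y/n_z = 0.56978.
|∇z| = √(a²+b²) = 0.87398, so dip δ = arctan(0.87398) = 41.15°.
True thickness = vertical thickness × cos δ = 25 × cos 41.15° = 18.8 m.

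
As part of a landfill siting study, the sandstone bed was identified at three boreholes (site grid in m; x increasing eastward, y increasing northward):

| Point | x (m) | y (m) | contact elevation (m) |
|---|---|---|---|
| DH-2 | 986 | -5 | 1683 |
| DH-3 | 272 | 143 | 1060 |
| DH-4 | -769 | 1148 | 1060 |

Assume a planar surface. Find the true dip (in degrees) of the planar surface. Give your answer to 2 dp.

Let the plane be z = a·x + b·y + c.
DH-3−DH-2: −714a + 148b = −623;  DH-4−DH-2: −1755a + 1153b = −623.
Solving gives a = 1.11111, b = 1.15092.
Gradient magnitude |∇z| = √(a² + b²) = √(1.23457 + 1.32461) = 1.59974.
True dip = arctan(1.59974) = 57.99°, dipping toward SW (azimuth ≈ 224°).

57.99°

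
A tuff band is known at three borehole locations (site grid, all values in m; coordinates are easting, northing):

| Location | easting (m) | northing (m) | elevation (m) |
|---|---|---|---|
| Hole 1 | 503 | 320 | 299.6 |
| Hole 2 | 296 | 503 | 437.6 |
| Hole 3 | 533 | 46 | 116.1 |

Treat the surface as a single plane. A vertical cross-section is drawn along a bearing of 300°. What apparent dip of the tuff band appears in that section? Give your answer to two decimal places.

21.89°

Let the plane be z = a·easting + b·northing + c.
Hole 2−Hole 1: −207a + 183b = 138;  Hole 3−Hole 1: 30a − 274b = −183.5.
Solving gives a = −0.08260, b = 0.66066.
Unit vector along 300° is (sin 300°, cos 300°) = (-0.8660, 0.5000).
Slope in that direction = a·(-0.8660) + b·(0.5000) = 0.40187.
Apparent dip = arctan|0.40187| = 21.89° (true dip is 33.7°, so apparent ≤ true as expected).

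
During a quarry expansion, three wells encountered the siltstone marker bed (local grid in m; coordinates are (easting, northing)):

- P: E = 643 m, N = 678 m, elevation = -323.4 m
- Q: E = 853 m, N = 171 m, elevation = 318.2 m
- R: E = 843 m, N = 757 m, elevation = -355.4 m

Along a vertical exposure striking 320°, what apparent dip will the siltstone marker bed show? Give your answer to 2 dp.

Let the plane be z = a·E + b·N + c.
Q−P: 210a − 507b = 641.6;  R−P: 200a + 79b = −32.
Solving gives a = 0.29208, b = −1.14450.
Unit vector along 320° is (sin 320°, cos 320°) = (-0.6428, 0.7660).
Slope in that direction = a·(-0.6428) + b·(0.7660) = −1.06449.
Apparent dip = arctan|1.06449| = 46.79° (true dip is 49.7°, so apparent ≤ true as expected).

46.79°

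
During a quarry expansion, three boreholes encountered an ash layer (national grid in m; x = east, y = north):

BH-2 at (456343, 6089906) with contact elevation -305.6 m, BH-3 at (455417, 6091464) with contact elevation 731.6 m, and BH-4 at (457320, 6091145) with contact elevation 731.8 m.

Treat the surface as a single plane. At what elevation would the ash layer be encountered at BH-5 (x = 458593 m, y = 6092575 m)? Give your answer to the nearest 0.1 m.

Let the plane be z = a·x + b·y + c.
BH-3−BH-2: −926a + 1558b = 1037.2;  BH-4−BH-2: 977a + 1239b = 1037.4.
Solving gives a = 0.124061016, b = 0.739461168.
Then c = -305.6 − a·456343 − b·6089906 = −4560168.98.
At (458593, 6092575): z = 56893.5 + 4505222.6 − 4560168.98 = 1947.2 m.

1947.2 m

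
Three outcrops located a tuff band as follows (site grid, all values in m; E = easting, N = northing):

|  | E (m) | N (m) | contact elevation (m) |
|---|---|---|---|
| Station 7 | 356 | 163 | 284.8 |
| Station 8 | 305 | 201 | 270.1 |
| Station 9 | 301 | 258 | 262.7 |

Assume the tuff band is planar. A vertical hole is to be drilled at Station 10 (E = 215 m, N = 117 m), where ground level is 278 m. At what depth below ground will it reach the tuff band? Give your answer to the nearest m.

Two edge vectors: Station 7→Station 8 = (-51, 38, -14.7), Station 7→Station 9 = (-55, 95, -22.1).
Normal n = (Station 7→Station 8) × (Station 7→Station 9) = (556.7, -318.6, -2755).
So ∂z/∂E = −n_x/n_z = 0.20207 and ∂z/∂N = −n_y/n_z = −0.11564.
Intercept c from Station 7: 284.8 − 71.94 + 18.85 = 231.71.
At (215, 117): z_contact = 43.4 − 13.5 + 231.71 = 261.6 m.
Depth below ground = 278 − 261.6 = 16 m.

16 m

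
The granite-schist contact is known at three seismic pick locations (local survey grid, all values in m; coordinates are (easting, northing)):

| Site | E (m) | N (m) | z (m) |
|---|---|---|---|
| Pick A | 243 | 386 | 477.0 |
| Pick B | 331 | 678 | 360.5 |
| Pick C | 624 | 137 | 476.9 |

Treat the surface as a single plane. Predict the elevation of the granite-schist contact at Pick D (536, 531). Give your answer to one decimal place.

Two edge vectors: Pick A→Pick B = (88, 292, -116.5), Pick A→Pick C = (381, -249, -0.1).
Normal n = (Pick A→Pick B) × (Pick A→Pick C) = (-29037.7, -44377.7, -133164).
So ∂z/∂E = −n_x/n_z = −0.21806 and ∂z/∂N = −n_y/n_z = −0.33326.
Intercept c from Pick A: 477 + 52.99 + 128.64 = 658.63.
At (536, 531): z = −116.9 − 177.0 + 658.63 = 364.8 m.

364.8 m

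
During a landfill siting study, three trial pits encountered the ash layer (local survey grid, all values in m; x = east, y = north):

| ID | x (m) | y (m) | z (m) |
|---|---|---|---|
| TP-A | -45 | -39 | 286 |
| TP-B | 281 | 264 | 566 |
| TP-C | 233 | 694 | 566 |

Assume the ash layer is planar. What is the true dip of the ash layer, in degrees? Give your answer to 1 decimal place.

Let the plane be z = a·x + b·y + c.
TP-B−TP-A: 326a + 303b = 280;  TP-C−TP-A: 278a + 733b = 280.
Solving gives a = 0.77816, b = 0.08686.
Gradient magnitude |∇z| = √(a² + b²) = √(0.60553 + 0.00755) = 0.78299.
True dip = arctan(0.78299) = 38.1°, dipping toward W (azimuth ≈ 264°).

38.1°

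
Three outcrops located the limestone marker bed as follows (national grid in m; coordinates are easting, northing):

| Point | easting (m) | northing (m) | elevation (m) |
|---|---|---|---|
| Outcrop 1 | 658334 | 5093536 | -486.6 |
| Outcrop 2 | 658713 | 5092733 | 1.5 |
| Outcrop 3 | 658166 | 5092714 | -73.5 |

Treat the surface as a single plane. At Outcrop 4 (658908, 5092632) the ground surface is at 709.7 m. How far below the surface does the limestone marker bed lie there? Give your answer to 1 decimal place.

Let the plane be z = a·easting + b·northing + c.
Outcrop 2−Outcrop 1: 379a − 803b = 488.1;  Outcrop 3−Outcrop 1: −168a − 822b = 413.1.
Solving gives a = 0.155672853, b = −0.534371094.
Then c = -486.6 − a·658334 − b·5093536 = 2618867.07.
At (658908, 5092632): z_contact = 102574.09 − 2721355.33 + 2618867.07 = 85.83 m.
Depth below ground = 709.7 − 85.83 = 623.9 m.

623.9 m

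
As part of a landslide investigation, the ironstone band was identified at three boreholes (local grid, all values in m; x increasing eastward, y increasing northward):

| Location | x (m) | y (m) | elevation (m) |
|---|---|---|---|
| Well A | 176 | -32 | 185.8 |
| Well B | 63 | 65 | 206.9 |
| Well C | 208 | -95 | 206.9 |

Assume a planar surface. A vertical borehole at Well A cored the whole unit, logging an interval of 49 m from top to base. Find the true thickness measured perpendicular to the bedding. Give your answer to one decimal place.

32.4 m

Let the plane be z = a·x + b·y + c.
Well B−Well A: −113a + 97b = 21.1;  Well C−Well A: 32a − 63b = 21.1.
Solving gives a = −0.84085, b = −0.76202.
|∇z| = √(a²+b²) = 1.13477, so dip δ = arctan(1.13477) = 48.61°.
True thickness = vertical thickness × cos δ = 49 × cos 48.61° = 32.4 m.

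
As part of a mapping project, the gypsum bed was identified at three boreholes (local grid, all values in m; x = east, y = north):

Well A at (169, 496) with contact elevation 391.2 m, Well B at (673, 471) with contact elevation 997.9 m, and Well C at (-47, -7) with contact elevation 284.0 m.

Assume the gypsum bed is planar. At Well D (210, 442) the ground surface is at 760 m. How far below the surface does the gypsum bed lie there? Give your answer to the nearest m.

304 m

Let the plane be z = a·x + b·y + c.
Well B−Well A: 504a − 25b = 606.7;  Well C−Well A: −216a − 503b = −107.2.
Solving gives a = 1.18901, b = −0.29747.
Then c = 391.2 − a·169 − b·496 = 337.80.
At (210, 442): z_contact = 249.7 − 131.5 + 337.80 = 456.0 m.
Depth below ground = 760 − 456.0 = 304 m.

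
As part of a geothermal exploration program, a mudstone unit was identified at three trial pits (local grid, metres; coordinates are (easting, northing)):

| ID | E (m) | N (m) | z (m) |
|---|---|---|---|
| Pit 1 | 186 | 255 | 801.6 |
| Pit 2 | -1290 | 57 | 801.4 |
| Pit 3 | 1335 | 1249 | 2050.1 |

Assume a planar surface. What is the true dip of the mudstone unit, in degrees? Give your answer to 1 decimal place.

56.3°

Two edge vectors: Pit 1→Pit 2 = (-1476, -198, -0.2), Pit 1→Pit 3 = (1149, 994, 1248.5).
Normal n = (Pit 1→Pit 2) × (Pit 1→Pit 3) = (-247004.2, 1842556.2, -1239642).
So ∂z/∂E = −n_x/n_z = −0.19925 and ∂z/∂N = −n_y/n_z = 1.48636.
Gradient magnitude |∇z| = √(a² + b²) = √(0.03970 + 2.20927) = 1.49966.
True dip = arctan(1.49966) = 56.3°, dipping toward S (azimuth ≈ 172°).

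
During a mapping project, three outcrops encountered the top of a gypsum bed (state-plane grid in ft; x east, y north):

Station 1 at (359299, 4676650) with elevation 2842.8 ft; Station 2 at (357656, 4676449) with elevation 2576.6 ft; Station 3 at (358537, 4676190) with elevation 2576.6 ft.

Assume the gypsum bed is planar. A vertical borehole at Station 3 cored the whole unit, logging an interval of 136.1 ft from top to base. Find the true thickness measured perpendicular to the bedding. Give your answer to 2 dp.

Two edge vectors: Station 1→Station 2 = (-1643, -201, -266.2), Station 1→Station 3 = (-762, -460, -266.2).
Normal n = (Station 1→Station 2) × (Station 1→Station 3) = (-68945.8, -234522.2, 602618).
So ∂z/∂x = −n_x/n_z = 0.11441 and ∂z/∂y = −n_y/n_z = 0.38917.
|∇z| = √(a²+b²) = 0.40564, so dip δ = arctan(0.40564) = 22.08°.
True thickness = vertical thickness × cos δ = 136.1 × cos 22.08° = 126.12 ft.

126.12 ft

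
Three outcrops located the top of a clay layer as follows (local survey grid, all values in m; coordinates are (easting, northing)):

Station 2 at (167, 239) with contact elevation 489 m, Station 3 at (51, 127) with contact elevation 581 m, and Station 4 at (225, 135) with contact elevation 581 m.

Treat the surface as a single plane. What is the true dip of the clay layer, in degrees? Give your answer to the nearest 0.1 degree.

40.8°

Let the plane be z = a·E + b·N + c.
Station 3−Station 2: −116a − 112b = 92;  Station 4−Station 2: 58a − 104b = 92.
Solving gives a = 0.03966, b = −0.86250.
Gradient magnitude |∇z| = √(a² + b²) = √(0.00157 + 0.74391) = 0.86341.
True dip = arctan(0.86341) = 40.8°, dipping toward N (azimuth ≈ 357°).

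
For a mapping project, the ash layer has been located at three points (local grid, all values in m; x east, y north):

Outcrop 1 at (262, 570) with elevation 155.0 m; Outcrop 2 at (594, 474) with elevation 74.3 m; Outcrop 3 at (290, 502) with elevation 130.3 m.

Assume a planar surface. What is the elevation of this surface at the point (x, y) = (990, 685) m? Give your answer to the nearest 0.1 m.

75.3 m

Let the plane be z = a·x + b·y + c.
Outcrop 2−Outcrop 1: 332a − 96b = −80.7;  Outcrop 3−Outcrop 1: 28a − 68b = −24.7.
Solving gives a = −0.15670, b = 0.29871.
Then c = 155 − a·262 − b·570 = 25.79.
At (990, 685): z = −155.1 + 204.6 + 25.79 = 75.3 m.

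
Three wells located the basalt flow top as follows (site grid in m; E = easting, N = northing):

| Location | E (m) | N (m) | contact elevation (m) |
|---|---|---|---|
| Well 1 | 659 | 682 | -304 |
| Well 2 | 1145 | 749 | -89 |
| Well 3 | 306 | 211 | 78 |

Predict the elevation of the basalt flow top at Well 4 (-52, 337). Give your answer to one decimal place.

Let the plane be z = a·E + b·N + c.
Well 2−Well 1: 486a + 67b = 215;  Well 3−Well 1: −353a − 471b = 382.
Solving gives a = 0.618056, b = −1.274254.
Then c = -304 − a·659 − b·682 = 157.74.
At (-52, 337): z = −32.1 − 429.4 + 157.74 = -303.8 m.

-303.8 m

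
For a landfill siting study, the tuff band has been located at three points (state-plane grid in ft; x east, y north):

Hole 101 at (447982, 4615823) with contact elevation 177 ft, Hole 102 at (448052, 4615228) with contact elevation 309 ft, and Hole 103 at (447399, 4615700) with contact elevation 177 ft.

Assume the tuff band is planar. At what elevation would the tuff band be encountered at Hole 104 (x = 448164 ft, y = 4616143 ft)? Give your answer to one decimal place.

116.0 ft

Let the plane be z = a·x + b·y + c.
Hole 102−Hole 101: 70a − 595b = 132;  Hole 103−Hole 101: −583a − 123b = 0.
Solving gives a = 0.045671528, b = −0.216475619.
Then c = 177 − a·447982 − b·4615823 = 978930.12.
At (448164, 4616143): z = 20468.3 − 999282.4 + 978930.12 = 116.0 ft.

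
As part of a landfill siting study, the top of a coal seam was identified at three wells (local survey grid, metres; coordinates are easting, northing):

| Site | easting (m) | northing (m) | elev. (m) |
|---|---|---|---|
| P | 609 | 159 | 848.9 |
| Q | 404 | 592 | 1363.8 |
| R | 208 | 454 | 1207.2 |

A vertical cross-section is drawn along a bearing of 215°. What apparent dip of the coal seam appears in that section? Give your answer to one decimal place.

43.4°

Two edge vectors: P→Q = (-205, 433, 514.9), P→R = (-401, 295, 358.3).
Normal n = (P→Q) × (P→R) = (3248.4, -133023.4, 113158).
So ∂z/∂easting = −n_x/n_z = −0.02871 and ∂z/∂northing = −n_y/n_z = 1.17555.
Unit vector along 215° is (sin 215°, cos 215°) = (-0.5736, -0.8192).
Slope in that direction = a·(-0.5736) + b·(-0.8192) = −0.94649.
Apparent dip = arctan|0.94649| = 43.4° (true dip is 49.6°, so apparent ≤ true as expected).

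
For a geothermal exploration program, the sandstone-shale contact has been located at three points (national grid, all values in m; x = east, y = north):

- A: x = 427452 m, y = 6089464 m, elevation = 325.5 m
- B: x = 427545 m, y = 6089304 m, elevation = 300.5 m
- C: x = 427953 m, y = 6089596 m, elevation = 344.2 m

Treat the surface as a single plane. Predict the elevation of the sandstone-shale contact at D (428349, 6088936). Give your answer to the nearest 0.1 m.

Let the plane be z = a·x + b·y + c.
B−A: 93a − 160b = −25;  C−A: 501a + 132b = 18.7.
Solving gives a = −0.003332035, b = 0.154313255.
Then c = 325.5 − a·427452 − b·6089464 = −937935.22.
At (428349, 6088936): z = −1427.3 + 939603.5 − 937935.22 = 241.0 m.

241.0 m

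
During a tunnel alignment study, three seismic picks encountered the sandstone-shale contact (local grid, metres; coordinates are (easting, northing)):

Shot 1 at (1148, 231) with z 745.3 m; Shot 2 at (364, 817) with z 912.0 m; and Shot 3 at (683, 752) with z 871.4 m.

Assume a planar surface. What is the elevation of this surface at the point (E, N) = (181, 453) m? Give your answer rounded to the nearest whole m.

872 m

Two edge vectors: Shot 1→Shot 2 = (-784, 586, 166.7), Shot 1→Shot 3 = (-465, 521, 126.1).
Normal n = (Shot 1→Shot 2) × (Shot 1→Shot 3) = (-12956.1, 21346.9, -135974).
So ∂z/∂E = −n_x/n_z = −0.09528 and ∂z/∂N = −n_y/n_z = 0.15699.
Intercept c from Shot 1: 745.3 + 109.39 − 36.27 = 818.42.
At (181, 453): z = −17.2 + 71.1 + 818.42 = 872.3 m.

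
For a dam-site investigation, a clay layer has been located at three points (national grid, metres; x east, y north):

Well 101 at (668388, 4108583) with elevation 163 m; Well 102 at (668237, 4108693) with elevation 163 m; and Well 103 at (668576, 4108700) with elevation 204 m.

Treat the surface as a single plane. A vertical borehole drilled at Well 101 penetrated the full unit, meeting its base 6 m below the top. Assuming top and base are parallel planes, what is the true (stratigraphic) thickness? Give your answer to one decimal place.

Two edge vectors: Well 101→Well 102 = (-151, 110, 0), Well 101→Well 103 = (188, 117, 41).
Normal n = (Well 101→Well 102) × (Well 101→Well 103) = (4510, 6191, -38347).
So ∂z/∂x = −n_x/n_z = 0.11761 and ∂z/∂y = −n_y/n_z = 0.16145.
|∇z| = √(a²+b²) = 0.19974, so dip δ = arctan(0.19974) = 11.30°.
True thickness = vertical thickness × cos δ = 6 × cos 11.30° = 5.9 m.

5.9 m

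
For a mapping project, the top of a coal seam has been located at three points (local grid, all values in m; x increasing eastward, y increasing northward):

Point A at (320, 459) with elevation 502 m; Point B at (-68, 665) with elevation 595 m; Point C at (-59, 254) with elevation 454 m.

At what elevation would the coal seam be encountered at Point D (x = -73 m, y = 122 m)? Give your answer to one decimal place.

Two edge vectors: Point A→Point B = (-388, 206, 93), Point A→Point C = (-379, -205, -48).
Normal n = (Point A→Point B) × (Point A→Point C) = (9177, -53871, 157614).
So ∂z/∂x = −n_x/n_z = −0.05822 and ∂z/∂y = −n_y/n_z = 0.34179.
Intercept c from Point A: 502 + 18.63 − 156.88 = 363.75.
At (-73, 122): z = 4.3 + 41.7 + 363.75 = 409.7 m.

409.7 m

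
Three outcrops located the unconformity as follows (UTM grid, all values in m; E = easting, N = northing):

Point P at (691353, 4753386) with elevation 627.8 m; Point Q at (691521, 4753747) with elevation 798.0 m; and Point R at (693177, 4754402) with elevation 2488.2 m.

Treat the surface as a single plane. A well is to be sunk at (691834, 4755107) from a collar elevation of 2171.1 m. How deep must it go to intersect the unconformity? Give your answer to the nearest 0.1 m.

Let the plane be z = a·E + b·N + c.
Point Q−Point P: 168a + 361b = 170.2;  Point R−Point P: 1824a + 1016b = 1860.4.
Solving gives a = 1.022356984, b = −0.004310175.
Then c = 627.8 − a·691353 − b·4753386 = −685693.84.
At (691834, 4755107): z_contact = 707301.32 − 20495.34 − 685693.84 = 1112.14 m.
Depth below ground = 2171.1 − 1112.14 = 1059.0 m.

1059.0 m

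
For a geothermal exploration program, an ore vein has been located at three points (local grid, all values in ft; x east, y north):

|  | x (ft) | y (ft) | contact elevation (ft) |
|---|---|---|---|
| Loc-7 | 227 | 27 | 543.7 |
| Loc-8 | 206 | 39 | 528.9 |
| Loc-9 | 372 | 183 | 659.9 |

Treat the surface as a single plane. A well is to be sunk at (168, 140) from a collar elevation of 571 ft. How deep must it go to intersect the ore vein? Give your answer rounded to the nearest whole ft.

64 ft

Two edge vectors: Loc-7→Loc-8 = (-21, 12, -14.8), Loc-7→Loc-9 = (145, 156, 116.2).
Normal n = (Loc-7→Loc-8) × (Loc-7→Loc-9) = (3703.2, 294.2, -5016).
So ∂z/∂x = −n_x/n_z = 0.73828 and ∂z/∂y = −n_y/n_z = 0.05865.
Intercept c from Loc-7: 543.7 − 167.59 − 1.58 = 374.53.
At (168, 140): z_contact = 124.0 + 8.2 + 374.53 = 506.8 ft.
Depth below ground = 571 − 506.8 = 64 ft.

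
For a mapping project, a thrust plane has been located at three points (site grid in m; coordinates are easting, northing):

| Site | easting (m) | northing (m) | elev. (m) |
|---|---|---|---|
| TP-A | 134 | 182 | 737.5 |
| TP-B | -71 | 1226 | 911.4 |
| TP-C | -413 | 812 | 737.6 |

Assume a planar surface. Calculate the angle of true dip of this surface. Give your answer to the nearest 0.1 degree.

Let the plane be z = a·easting + b·northing + c.
TP-B−TP-A: −205a + 1044b = 173.9;  TP-C−TP-A: −547a + 630b = 0.1.
Solving gives a = 0.24768, b = 0.21520.
Gradient magnitude |∇z| = √(a² + b²) = √(0.06134 + 0.04631) = 0.32811.
True dip = arctan(0.32811) = 18.2°, dipping toward SW (azimuth ≈ 229°).

18.2°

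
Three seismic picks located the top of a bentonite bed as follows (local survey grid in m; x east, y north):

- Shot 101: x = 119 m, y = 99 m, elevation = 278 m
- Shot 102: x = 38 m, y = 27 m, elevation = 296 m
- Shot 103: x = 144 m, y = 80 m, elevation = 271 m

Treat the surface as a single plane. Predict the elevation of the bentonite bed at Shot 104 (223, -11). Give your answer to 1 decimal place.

Two edge vectors: Shot 101→Shot 102 = (-81, -72, 18), Shot 101→Shot 103 = (25, -19, -7).
Normal n = (Shot 101→Shot 102) × (Shot 101→Shot 103) = (846, -117, 3339).
So ∂z/∂x = −n_x/n_z = −0.25337 and ∂z/∂y = −n_y/n_z = 0.03504.
Intercept c from Shot 101: 278 + 30.15 − 3.47 = 304.68.
At (223, -11): z = −56.5 − 0.4 + 304.68 = 247.8 m.

247.8 m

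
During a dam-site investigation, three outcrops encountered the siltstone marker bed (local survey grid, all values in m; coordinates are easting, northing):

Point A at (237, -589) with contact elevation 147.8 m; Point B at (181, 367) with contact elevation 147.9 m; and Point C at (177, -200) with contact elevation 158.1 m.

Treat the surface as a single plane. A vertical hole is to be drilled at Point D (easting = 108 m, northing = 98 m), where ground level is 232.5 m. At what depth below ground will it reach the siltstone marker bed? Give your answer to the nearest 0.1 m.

60.2 m

Let the plane be z = a·easting + b·northing + c.
Point B−Point A: −56a + 956b = 0.1;  Point C−Point A: −60a + 389b = 10.3.
Solving gives a = −0.27569, b = −0.01604.
Then c = 147.8 − a·237 − b·-589 = 203.69.
At (108, 98): z_contact = −29.77 − 1.57 + 203.69 = 172.34 m.
Depth below ground = 232.5 − 172.34 = 60.2 m.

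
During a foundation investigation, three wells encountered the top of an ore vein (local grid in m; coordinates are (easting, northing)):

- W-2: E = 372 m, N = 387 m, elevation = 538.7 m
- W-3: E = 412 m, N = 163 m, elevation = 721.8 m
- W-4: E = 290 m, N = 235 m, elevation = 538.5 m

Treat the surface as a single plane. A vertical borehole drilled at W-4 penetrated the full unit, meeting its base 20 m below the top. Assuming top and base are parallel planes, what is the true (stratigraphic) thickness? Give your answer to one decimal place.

Let the plane be z = a·E + b·N + c.
W-3−W-2: 40a − 224b = 183.1;  W-4−W-2: −82a − 152b = −0.2.
Solving gives a = 1.14022, b = −0.61380.
|∇z| = √(a²+b²) = 1.29493, so dip δ = arctan(1.29493) = 52.32°.
True thickness = vertical thickness × cos δ = 20 × cos 52.32° = 12.2 m.

12.2 m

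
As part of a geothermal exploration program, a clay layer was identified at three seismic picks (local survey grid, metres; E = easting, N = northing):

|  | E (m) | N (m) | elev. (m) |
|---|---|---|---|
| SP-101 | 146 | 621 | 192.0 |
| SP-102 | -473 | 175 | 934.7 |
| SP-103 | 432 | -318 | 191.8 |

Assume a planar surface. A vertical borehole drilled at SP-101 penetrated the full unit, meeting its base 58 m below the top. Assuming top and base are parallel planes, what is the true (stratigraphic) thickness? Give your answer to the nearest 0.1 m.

40.4 m

Two edge vectors: SP-101→SP-102 = (-619, -446, 742.7), SP-101→SP-103 = (286, -939, -0.2).
Normal n = (SP-101→SP-102) × (SP-101→SP-103) = (697484.5, 212288.4, 708797).
So ∂z/∂E = −n_x/n_z = −0.98404 and ∂z/∂N = −n_y/n_z = −0.29951.
|∇z| = √(a²+b²) = 1.02861, so dip δ = arctan(1.02861) = 45.81°.
True thickness = vertical thickness × cos δ = 58 × cos 45.81° = 40.4 m.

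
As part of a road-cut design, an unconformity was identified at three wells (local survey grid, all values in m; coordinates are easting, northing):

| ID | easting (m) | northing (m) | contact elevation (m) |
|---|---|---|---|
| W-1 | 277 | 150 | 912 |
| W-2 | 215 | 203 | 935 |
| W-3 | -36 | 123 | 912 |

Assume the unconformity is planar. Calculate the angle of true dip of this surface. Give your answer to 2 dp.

21.59°

Two edge vectors: W-1→W-2 = (-62, 53, 23), W-1→W-3 = (-313, -27, 0).
Normal n = (W-1→W-2) × (W-1→W-3) = (621, -7199, 18263).
So ∂z/∂easting = −n_x/n_z = −0.03400 and ∂z/∂northing = −n_y/n_z = 0.39418.
Gradient magnitude |∇z| = √(a² + b²) = √(0.00116 + 0.15538) = 0.39565.
True dip = arctan(0.39565) = 21.59°, dipping toward S (azimuth ≈ 175°).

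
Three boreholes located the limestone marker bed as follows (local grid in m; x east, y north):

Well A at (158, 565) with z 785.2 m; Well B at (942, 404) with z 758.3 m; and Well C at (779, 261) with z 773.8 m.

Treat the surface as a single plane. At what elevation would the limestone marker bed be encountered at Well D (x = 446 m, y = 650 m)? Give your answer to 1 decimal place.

Two edge vectors: Well A→Well B = (784, -161, -26.9), Well A→Well C = (621, -304, -11.4).
Normal n = (Well A→Well B) × (Well A→Well C) = (-6342.2, -7767.3, -138355).
So ∂z/∂x = −n_x/n_z = −0.04584 and ∂z/∂y = −n_y/n_z = −0.05614.
Intercept c from Well A: 785.2 + 7.24 + 31.72 = 824.16.
At (446, 650): z = −20.4 − 36.5 + 824.16 = 767.2 m.

767.2 m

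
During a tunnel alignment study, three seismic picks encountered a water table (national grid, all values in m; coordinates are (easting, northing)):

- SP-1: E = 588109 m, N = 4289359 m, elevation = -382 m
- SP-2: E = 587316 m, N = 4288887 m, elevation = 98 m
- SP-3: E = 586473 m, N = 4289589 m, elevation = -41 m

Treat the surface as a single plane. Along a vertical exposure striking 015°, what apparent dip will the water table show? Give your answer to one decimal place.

30.7°

Let the plane be z = a·E + b·N + c.
SP-2−SP-1: −793a − 472b = 480;  SP-3−SP-1: −1636a + 230b = 341.
Solving gives a = −0.28426, b = −0.53936.
Unit vector along 015° is (sin 15°, cos 15°) = (0.2588, 0.9659).
Slope in that direction = a·(0.2588) + b·(0.9659) = −0.59456.
Apparent dip = arctan|0.59456| = 30.7° (true dip is 31.4°, so apparent ≤ true as expected).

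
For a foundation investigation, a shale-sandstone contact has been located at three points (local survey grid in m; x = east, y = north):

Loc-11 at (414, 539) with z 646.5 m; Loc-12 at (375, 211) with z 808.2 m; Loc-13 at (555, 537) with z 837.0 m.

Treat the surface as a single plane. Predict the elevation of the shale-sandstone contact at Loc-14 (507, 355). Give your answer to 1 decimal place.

891.4 m

Let the plane be z = a·x + b·y + c.
Loc-12−Loc-11: −39a − 328b = 161.7;  Loc-13−Loc-11: 141a − 2b = 190.5.
Solving gives a = 1.34181, b = −0.65253.
Then c = 646.5 − a·414 − b·539 = 442.71.
At (507, 355): z = 680.3 − 231.6 + 442.71 = 891.4 m.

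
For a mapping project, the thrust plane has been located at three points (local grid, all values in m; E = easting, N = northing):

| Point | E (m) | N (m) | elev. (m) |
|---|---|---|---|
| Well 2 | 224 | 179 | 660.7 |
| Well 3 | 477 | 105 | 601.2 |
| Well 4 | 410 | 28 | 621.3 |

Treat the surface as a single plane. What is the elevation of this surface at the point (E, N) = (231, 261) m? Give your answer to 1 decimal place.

655.3 m

Two edge vectors: Well 2→Well 3 = (253, -74, -59.5), Well 2→Well 4 = (186, -151, -39.4).
Normal n = (Well 2→Well 3) × (Well 2→Well 4) = (-6068.9, -1098.8, -24439).
So ∂z/∂E = −n_x/n_z = −0.24833 and ∂z/∂N = −n_y/n_z = −0.04496.
Intercept c from Well 2: 660.7 + 55.63 + 8.05 = 724.37.
At (231, 261): z = −57.4 − 11.7 + 724.37 = 655.3 m.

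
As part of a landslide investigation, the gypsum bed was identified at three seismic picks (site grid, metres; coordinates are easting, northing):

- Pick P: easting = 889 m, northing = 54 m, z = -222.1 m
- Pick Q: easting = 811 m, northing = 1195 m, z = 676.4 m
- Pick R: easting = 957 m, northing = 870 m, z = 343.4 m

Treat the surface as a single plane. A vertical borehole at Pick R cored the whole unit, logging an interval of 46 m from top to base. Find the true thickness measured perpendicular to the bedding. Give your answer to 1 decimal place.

33.0 m

Two edge vectors: Pick P→Pick Q = (-78, 1141, 898.5), Pick P→Pick R = (68, 816, 565.5).
Normal n = (Pick P→Pick Q) × (Pick P→Pick R) = (-87940.5, 105207, -141236).
So ∂z/∂easting = −n_x/n_z = −0.62265 and ∂z/∂northing = −n_y/n_z = 0.74490.
|∇z| = √(a²+b²) = 0.97086, so dip δ = arctan(0.97086) = 44.15°.
True thickness = vertical thickness × cos δ = 46 × cos 44.15° = 33.0 m.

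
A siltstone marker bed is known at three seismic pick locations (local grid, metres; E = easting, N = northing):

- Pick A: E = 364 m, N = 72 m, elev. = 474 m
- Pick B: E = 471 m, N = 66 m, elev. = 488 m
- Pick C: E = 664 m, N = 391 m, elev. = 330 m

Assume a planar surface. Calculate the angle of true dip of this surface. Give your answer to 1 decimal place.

Let the plane be z = a·E + b·N + c.
Pick B−Pick A: 107a − 6b = 14;  Pick C−Pick A: 300a + 319b = −144.
Solving gives a = 0.10024, b = −0.54568.
Gradient magnitude |∇z| = √(a² + b²) = √(0.01005 + 0.29777) = 0.55481.
True dip = arctan(0.55481) = 29.0°, dipping toward N (azimuth ≈ 350°).

29.0°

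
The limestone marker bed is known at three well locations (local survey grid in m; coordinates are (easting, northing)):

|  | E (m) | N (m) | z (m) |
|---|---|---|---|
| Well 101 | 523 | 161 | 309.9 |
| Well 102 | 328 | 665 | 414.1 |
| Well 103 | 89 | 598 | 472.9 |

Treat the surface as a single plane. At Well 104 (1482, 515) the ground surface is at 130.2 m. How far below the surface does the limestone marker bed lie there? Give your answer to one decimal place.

Two edge vectors: Well 101→Well 102 = (-195, 504, 104.2), Well 101→Well 103 = (-434, 437, 163).
Normal n = (Well 101→Well 102) × (Well 101→Well 103) = (36616.6, -13437.8, 133521).
So ∂z/∂E = −n_x/n_z = −0.274239 and ∂z/∂N = −n_y/n_z = 0.100642.
Intercept c from Well 101: 309.9 + 143.43 − 16.20 = 437.12.
At (1482, 515): z_contact = −406.42 + 51.83 + 437.12 = 82.53 m.
Depth below ground = 130.2 − 82.53 = 47.7 m.

47.7 m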